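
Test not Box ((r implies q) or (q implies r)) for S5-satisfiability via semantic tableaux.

No, unsatisfiable

1. not Box ((r implies q) or (q implies r)), w0
2. not ((r implies q) or (q implies r)), w1   [neg-Box-rule on 1: fresh world w1, w0Rw1]
3. not (r implies q), w1   [neg-or-rule on 2]
4. not (q implies r), w1   [neg-or-rule on 2]
5. r, w1   [neg-implies-rule on 3]
6. not q, w1   [neg-implies-rule on 3]
7. q, w1   [neg-implies-rule on 4]
8. not r, w1   [neg-implies-rule on 4]
Accessibility: w0Rw0, w0Rw1, w1Rw0, w1Rw1
Branch closes: q and not q both at w1.
All branches of the tableau close; one closing branch shown above.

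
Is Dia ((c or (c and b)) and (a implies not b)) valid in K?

Tableau for the negation not Dia ((c or (c and b)) and (a implies not b)):
1. not Dia ((c or (c and b)) and (a implies not b)), 0
The negation has an open branch (countermodel exists).

No, not valid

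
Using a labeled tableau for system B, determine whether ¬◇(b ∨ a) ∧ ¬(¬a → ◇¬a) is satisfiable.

1. ¬◇(b ∨ a) ∧ ¬(¬a → ◇¬a), 0
2. ¬◇(b ∨ a), 0
3. ¬(¬a → ◇¬a), 0
4. ¬a, 0
5. ¬◇¬a, 0
6. ¬(b ∨ a), 0
7. ¬b, 0
8. a, 0
Accessibility: 0R0
Branch closes: a and ¬a both at 0.
Every branch closes; the branch above is one of them.

Unsatisfiable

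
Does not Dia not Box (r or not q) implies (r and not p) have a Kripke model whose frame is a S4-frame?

1. not Dia not Box (r or not q) implies (r and not p), w0
2. r and not p, w0   [implies-rule on 1 (branches; this branch)]
3. r, w0   [and-rule on 2]
4. not p, w0   [and-rule on 2]
Accessibility: w0Rw0

Satisfiable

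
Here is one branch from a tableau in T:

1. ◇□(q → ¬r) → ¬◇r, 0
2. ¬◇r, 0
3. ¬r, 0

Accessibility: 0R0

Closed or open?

Open

No atom appears with both signs at the same world.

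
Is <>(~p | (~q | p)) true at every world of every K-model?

Not valid

Tableau for the negation ~<>(~p | (~q | p)):
1. ~<>(~p | (~q | p)), w0
The negation has an open branch (countermodel exists).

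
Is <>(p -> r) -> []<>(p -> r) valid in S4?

Invalid (countermodel exists)

Tableau for the negation ~(<>(p -> r) -> []<>(p -> r)):
1. ~(<>(p -> r) -> []<>(p -> r)), w0
2. <>(p -> r), w0
3. ~[]<>(p -> r), w0
4. p -> r, w1
5. r, w1
6. ~<>(p -> r), w2
7. ~(p -> r), w2
8. p, w2
9. ~r, w2
Accessibility: w0Rw0, w0Rw1, w0Rw2, w1Rw1, w2Rw2
The negation has an open branch (countermodel exists).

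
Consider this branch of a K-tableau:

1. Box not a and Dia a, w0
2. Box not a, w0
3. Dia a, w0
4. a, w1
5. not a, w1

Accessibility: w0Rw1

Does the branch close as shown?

Yes, closed

Both a and not a appear at w1.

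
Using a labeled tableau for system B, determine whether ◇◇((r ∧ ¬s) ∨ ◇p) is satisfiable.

Satisfiable (open branch found)

1. ◇◇((r ∧ ¬s) ∨ ◇p), w0
2. ◇((r ∧ ¬s) ∨ ◇p), w1
3. (r ∧ ¬s) ∨ ◇p, w2
4. ◇p, w2
5. p, w3
Accessibility: w0Rw0, w0Rw1, w1Rw0, w1Rw1, w1Rw2, w2Rw1, w2Rw2, w2Rw3, w3Rw2, w3Rw3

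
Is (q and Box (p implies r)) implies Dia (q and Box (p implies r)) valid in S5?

Valid

Tableau for the negation not ((q and Box (p implies r)) implies Dia (q and Box (p implies r))):
1. not ((q and Box (p implies r)) implies Dia (q and Box (p implies r))), 0
2. q and Box (p implies r), 0
3. not Dia (q and Box (p implies r)), 0
4. q, 0
5. Box (p implies r), 0
6. not (q and Box (p implies r)), 0
7. p implies r, 0
8. not Box (p implies r), 0
9. r, 0
10. not (p implies r), 1
11. p, 1
12. not r, 1
13. not (q and Box (p implies r)), 1
14. p implies r, 1
15. not Box (p implies r), 1
16. r, 1
Accessibility: 0R0, 0R1, 1R0, 1R1
Branch closes: r and not r both at 1.
All branches of the negation close; one closing branch shown above.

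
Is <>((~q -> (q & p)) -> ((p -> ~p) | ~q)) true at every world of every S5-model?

Invalid (countermodel exists)

Tableau for the negation ~<>((~q -> (q & p)) -> ((p -> ~p) | ~q)):
1. ~<>((~q -> (q & p)) -> ((p -> ~p) | ~q)), w0
2. ~((~q -> (q & p)) -> ((p -> ~p) | ~q)), w0
3. ~q -> (q & p), w0
4. ~((p -> ~p) | ~q), w0
5. ~(p -> ~p), w0
6. q, w0
7. p, w0
8. q & p, w0
Accessibility: w0Rw0
The negation has an open branch (countermodel exists).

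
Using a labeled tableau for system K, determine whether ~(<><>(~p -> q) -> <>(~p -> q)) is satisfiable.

Yes, satisfiable

1. ~(<><>(~p -> q) -> <>(~p -> q)), w0
2. <><>(~p -> q), w0
3. ~<>(~p -> q), w0
4. <>(~p -> q), w1
5. ~(~p -> q), w1
6. ~p, w1
7. ~q, w1
8. ~p -> q, w2
9. q, w2
Accessibility: w0Rw1, w1Rw2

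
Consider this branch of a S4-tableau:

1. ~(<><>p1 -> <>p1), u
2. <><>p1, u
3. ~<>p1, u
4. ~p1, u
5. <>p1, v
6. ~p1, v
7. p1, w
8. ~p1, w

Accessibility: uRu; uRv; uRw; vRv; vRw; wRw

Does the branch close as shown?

Both p1 and ~p1 appear at w.

Yes, closed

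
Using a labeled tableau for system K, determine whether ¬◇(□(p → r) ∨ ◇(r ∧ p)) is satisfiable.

Satisfiable (open branch found)

1. ¬◇(□(p → r) ∨ ◇(r ∧ p)), u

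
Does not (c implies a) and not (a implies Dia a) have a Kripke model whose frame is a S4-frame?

Unsatisfiable

1. not (c implies a) and not (a implies Dia a), u
2. not (c implies a), u
3. not (a implies Dia a), u
4. c, u
5. not a, u
6. a, u
7. not Dia a, u
Accessibility: uRu
Branch closes: a and not a both at u.
Every branch closes; the branch above is one of them.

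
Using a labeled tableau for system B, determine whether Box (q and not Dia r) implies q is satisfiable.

Satisfiable (open branch found)

1. Box (q and not Dia r) implies q, u
2. q, u   [implies-rule on 1 (branches; this branch)]
Accessibility: uRu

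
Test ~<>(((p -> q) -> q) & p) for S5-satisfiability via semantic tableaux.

1. ~<>(((p -> q) -> q) & p), 0
2. ~(((p -> q) -> q) & p), 0
3. ~p, 0
Accessibility: 0R0

Satisfiable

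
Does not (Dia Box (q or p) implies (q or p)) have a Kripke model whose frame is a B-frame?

1. not (Dia Box (q or p) implies (q or p)), w0
2. Dia Box (q or p), w0   [neg-implies-rule on 1]
3. not (q or p), w0   [neg-implies-rule on 1]
4. not q, w0   [neg-or-rule on 3]
5. not p, w0   [neg-or-rule on 3]
6. Box (q or p), w1   [Dia-rule on 2: fresh world w1, w0Rw1]
7. q or p, w0   [Box-rule on 6 via w1Rw0]
8. q or p, w1   [Box-rule on 6 via w1Rw1]
9. p, w0   [or-rule on 7 (branches; this branch)]
Accessibility: w0Rw0, w0Rw1, w1Rw0, w1Rw1
Branch closes: p and not p both at w0.
Every branch closes; the branch above is one of them.

Unsatisfiable (every branch closes)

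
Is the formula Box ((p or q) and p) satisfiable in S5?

Satisfiable

1. Box ((p or q) and p), u
2. (p or q) and p, u   [Box-rule on 1 via uRu]
3. p or q, u   [and-rule on 2]
4. p, u   [and-rule on 2]
5. q, u   [or-rule on 3 (branches; this branch)]
Accessibility: uRu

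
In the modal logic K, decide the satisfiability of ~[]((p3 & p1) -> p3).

No, unsatisfiable

1. ~[]((p3 & p1) -> p3), u
2. ~((p3 & p1) -> p3), v
3. p3 & p1, v
4. ~p3, v
5. p3, v
6. p1, v
Accessibility: uRv
Branch closes: p3 and ~p3 both at v.
Every branch closes; the branch above is one of them.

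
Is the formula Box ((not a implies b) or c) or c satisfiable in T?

1. Box ((not a implies b) or c) or c, w0
2. c, w0
Accessibility: w0Rw0

Satisfiable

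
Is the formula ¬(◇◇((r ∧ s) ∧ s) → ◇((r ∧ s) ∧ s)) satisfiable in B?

1. ¬(◇◇((r ∧ s) ∧ s) → ◇((r ∧ s) ∧ s)), 0
2. ◇◇((r ∧ s) ∧ s), 0
3. ¬◇((r ∧ s) ∧ s), 0
4. ¬((r ∧ s) ∧ s), 0
5. ¬s, 0
6. ◇((r ∧ s) ∧ s), 1
7. ¬((r ∧ s) ∧ s), 1
8. ¬s, 1
9. (r ∧ s) ∧ s, 2
10. r ∧ s, 2
11. s, 2
12. r, 2
Accessibility: 0R0, 0R1, 1R0, 1R1, 1R2, 2R1, 2R2

Yes, satisfiable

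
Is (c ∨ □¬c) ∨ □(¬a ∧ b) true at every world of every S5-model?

Tableau for the negation ¬((c ∨ □¬c) ∨ □(¬a ∧ b)):
1. ¬((c ∨ □¬c) ∨ □(¬a ∧ b)), 0
2. ¬(c ∨ □¬c), 0
3. ¬□(¬a ∧ b), 0
4. ¬c, 0
5. ¬□¬c, 0
6. ¬(¬a ∧ b), 1
7. ¬b, 1
8. c, 2
Accessibility: 0R0, 0R1, 0R2, 1R0, 1R1, 1R2, 2R0, 2R1, 2R2
The negation has an open branch (countermodel exists).

No, not valid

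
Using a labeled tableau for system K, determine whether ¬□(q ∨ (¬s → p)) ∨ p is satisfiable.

Satisfiable

1. ¬□(q ∨ (¬s → p)) ∨ p, u
2. p, u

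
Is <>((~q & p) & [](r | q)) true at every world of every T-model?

Tableau for the negation ~<>((~q & p) & [](r | q)):
1. ~<>((~q & p) & [](r | q)), 0
2. ~((~q & p) & [](r | q)), 0
3. ~[](r | q), 0
4. ~(r | q), 1
5. ~r, 1
6. ~q, 1
7. ~((~q & p) & [](r | q)), 1
8. ~[](r | q), 1
9. ~(r | q), 2
10. ~r, 2
11. ~q, 2
Accessibility: 0R0, 0R1, 1R1, 1R2, 2R2
The negation has an open branch (countermodel exists).

Invalid (countermodel exists)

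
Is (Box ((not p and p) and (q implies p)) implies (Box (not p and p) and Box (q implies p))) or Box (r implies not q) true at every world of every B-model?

Valid in B

Tableau for the negation not ((Box ((not p and p) and (q implies p)) implies (Box (not p and p) and Box (q implies p))) or Box (r implies not q)):
1. not ((Box ((not p and p) and (q implies p)) implies (Box (not p and p) and Box (q implies p))) or Box (r implies not q)), w0
2. not (Box ((not p and p) and (q implies p)) implies (Box (not p and p) and Box (q implies p))), w0
3. not Box (r implies not q), w0
4. Box ((not p and p) and (q implies p)), w0
5. not (Box (not p and p) and Box (q implies p)), w0
6. (not p and p) and (q implies p), w0
7. not p and p, w0
8. q implies p, w0
9. not p, w0
10. p, w0
Accessibility: w0Rw0
Branch closes: p and not p both at w0.
All branches of the negation close; one closing branch shown above.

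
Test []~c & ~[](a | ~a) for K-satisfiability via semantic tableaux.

Unsatisfiable

1. []~c & ~[](a | ~a), w0
2. []~c, w0
3. ~[](a | ~a), w0
4. ~(a | ~a), w1
5. ~a, w1
6. a, w1
Accessibility: w0Rw1
Branch closes: a and ~a both at w1.
All branches of the tableau close; one closing branch shown above.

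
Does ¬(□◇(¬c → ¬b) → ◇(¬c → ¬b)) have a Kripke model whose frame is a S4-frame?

Unsatisfiable

1. ¬(□◇(¬c → ¬b) → ◇(¬c → ¬b)), 0
2. □◇(¬c → ¬b), 0
3. ¬◇(¬c → ¬b), 0
4. ◇(¬c → ¬b), 0
5. ¬(¬c → ¬b), 0
6. ¬c, 0
7. b, 0
8. ¬c → ¬b, 1
9. ◇(¬c → ¬b), 1
10. ¬(¬c → ¬b), 1
11. ¬c, 1
12. b, 1
13. ¬b, 1
Accessibility: 0R0, 0R1, 1R1
Branch closes: b and ¬b both at 1.
Every branch closes; the branch above is one of them.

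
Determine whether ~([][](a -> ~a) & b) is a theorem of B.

No, not valid

Tableau for the negation [][](a -> ~a) & b:
1. [][](a -> ~a) & b, 0
2. [][](a -> ~a), 0
3. b, 0
4. [](a -> ~a), 0
5. a -> ~a, 0
6. ~a, 0
Accessibility: 0R0
The negation has an open branch (countermodel exists).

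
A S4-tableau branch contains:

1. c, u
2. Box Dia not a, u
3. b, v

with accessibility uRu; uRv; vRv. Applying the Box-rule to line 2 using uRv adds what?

Dia not a, v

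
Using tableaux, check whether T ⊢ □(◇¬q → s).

Invalid (countermodel exists)

Tableau for the negation ¬□(◇¬q → s):
1. ¬□(◇¬q → s), u
2. ¬(◇¬q → s), v
3. ◇¬q, v
4. ¬s, v
5. ¬q, w
Accessibility: uRu, uRv, vRv, vRw, wRw
The negation has an open branch (countermodel exists).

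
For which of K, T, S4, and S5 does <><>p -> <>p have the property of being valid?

S4-tableau for the negation ~(<><>p -> <>p):
1. ~(<><>p -> <>p), u
2. <><>p, u   [~->-rule on 1]
3. ~<>p, u   [~->-rule on 1]
4. ~p, u   [~<>-rule on 3 via uRu]
5. <>p, v   [<>-rule on 2: fresh world v, uRv]
6. ~p, v   [~<>-rule on 3 via uRv]
7. p, w   [<>-rule on 5: fresh world w, vRw]
8. ~p, w   [~<>-rule on 3 via uRw]
Accessibility: uRu, uRv, uRw, vRv, vRw, wRw
Branch closes: p and ~p both at w.
Every branch closes (one shown): valid in S4, hence also in S5 (every theorem of S4 is a theorem of S5).
T-tableau for the negation ~(<><>p -> <>p):
1. ~(<><>p -> <>p), u
2. <><>p, u   [~->-rule on 1]
3. ~<>p, u   [~->-rule on 1]
4. ~p, u   [~<>-rule on 3 via uRu]
5. <>p, v   [<>-rule on 2: fresh world v, uRv]
6. ~p, v   [~<>-rule on 3 via uRv]
7. p, w   [<>-rule on 5: fresh world w, vRw]
Accessibility: uRu, uRv, vRv, vRw, wRw
Complete open branch: countermodel on a T-frame, so not valid in T, nor in K (the same frame is also a K-frame).

S4, S5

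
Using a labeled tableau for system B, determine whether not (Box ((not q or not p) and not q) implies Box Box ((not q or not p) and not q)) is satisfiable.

1. not (Box ((not q or not p) and not q) implies Box Box ((not q or not p) and not q)), u
2. Box ((not q or not p) and not q), u   [neg-implies-rule on 1]
3. not Box Box ((not q or not p) and not q), u   [neg-implies-rule on 1]
4. (not q or not p) and not q, u   [Box-rule on 2 via uRu]
5. not q or not p, u   [and-rule on 4]
6. not q, u   [and-rule on 4]
7. not p, u   [or-rule on 5 (branches; this branch)]
8. not Box ((not q or not p) and not q), v   [neg-Box-rule on 3: fresh world v, uRv]
9. (not q or not p) and not q, v   [Box-rule on 2 via uRv]
10. not q or not p, v   [and-rule on 9]
11. not q, v   [and-rule on 9]
12. not p, v   [or-rule on 10 (branches; this branch)]
13. not ((not q or not p) and not q), w   [neg-Box-rule on 8: fresh world w, vRw]
14. q, w   [neg-and-rule on 13 (branches; this branch)]
Accessibility: uRu, uRv, vRu, vRv, vRw, wRv, wRw

Satisfiable (open branch found)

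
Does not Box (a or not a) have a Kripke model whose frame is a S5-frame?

Unsatisfiable

1. not Box (a or not a), 0
2. not (a or not a), 1   [neg-Box-rule on 1: fresh world 1, 0R1]
3. not a, 1   [neg-or-rule on 2]
4. a, 1   [neg-or-rule on 2]
Accessibility: 0R0, 0R1, 1R0, 1R1
Branch closes: a and not a both at 1.
Every branch closes; the branch above is one of them.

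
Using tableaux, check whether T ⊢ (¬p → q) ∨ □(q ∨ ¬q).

Tableau for the negation ¬((¬p → q) ∨ □(q ∨ ¬q)):
1. ¬((¬p → q) ∨ □(q ∨ ¬q)), u
2. ¬(¬p → q), u   [¬∨-rule on 1]
3. ¬□(q ∨ ¬q), u   [¬∨-rule on 1]
4. ¬p, u   [¬→-rule on 2]
5. ¬q, u   [¬→-rule on 2]
6. ¬(q ∨ ¬q), v   [¬□-rule on 3: fresh world v, uRv]
7. ¬q, v   [¬∨-rule on 6]
8. q, v   [¬∨-rule on 6]
Accessibility: uRu, uRv, vRv
Branch closes: q and ¬q both at v.
Every branch of the negation's tableau closes; the branch above is one of them.

Valid in T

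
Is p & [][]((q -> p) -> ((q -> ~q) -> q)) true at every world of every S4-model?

Not valid

Tableau for the negation ~(p & [][]((q -> p) -> ((q -> ~q) -> q))):
1. ~(p & [][]((q -> p) -> ((q -> ~q) -> q))), 0
2. ~[][]((q -> p) -> ((q -> ~q) -> q)), 0
3. ~[]((q -> p) -> ((q -> ~q) -> q)), 1
4. ~((q -> p) -> ((q -> ~q) -> q)), 2
5. q -> p, 2
6. ~((q -> ~q) -> q), 2
7. q -> ~q, 2
8. ~q, 2
9. p, 2
Accessibility: 0R0, 0R1, 0R2, 1R1, 1R2, 2R2
The negation has an open branch (countermodel exists).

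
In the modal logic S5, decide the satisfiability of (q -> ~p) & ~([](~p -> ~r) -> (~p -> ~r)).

1. (q -> ~p) & ~([](~p -> ~r) -> (~p -> ~r)), 0
2. q -> ~p, 0
3. ~([](~p -> ~r) -> (~p -> ~r)), 0
4. [](~p -> ~r), 0
5. ~(~p -> ~r), 0
6. ~p, 0
7. r, 0
8. ~p -> ~r, 0
9. ~r, 0
Accessibility: 0R0
Branch closes: r and ~r both at 0.
All branches of the tableau close; one closing branch shown above.

Unsatisfiable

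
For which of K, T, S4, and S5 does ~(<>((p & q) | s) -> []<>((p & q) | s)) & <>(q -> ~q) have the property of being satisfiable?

S5-tableau for the formula:
1. ~(<>((p & q) | s) -> []<>((p & q) | s)) & <>(q -> ~q), w0
2. ~(<>((p & q) | s) -> []<>((p & q) | s)), w0   [&-rule on 1]
3. <>(q -> ~q), w0   [&-rule on 1]
4. <>((p & q) | s), w0   [~->-rule on 2]
5. ~[]<>((p & q) | s), w0   [~->-rule on 2]
6. q -> ~q, w1   [<>-rule on 3: fresh world w1, w0Rw1]
7. ~q, w1   [->-rule on 6 (branches; this branch)]
8. (p & q) | s, w2   [<>-rule on 4: fresh world w2, w0Rw2]
9. p & q, w2   [|-rule on 8 (branches; this branch)]
10. p, w2   [&-rule on 9]
11. q, w2   [&-rule on 9]
12. ~<>((p & q) | s), w3   [~[]-rule on 5: fresh world w3, w0Rw3]
13. ~((p & q) | s), w0   [~<>-rule on 12 via w3Rw0]
14. ~(p & q), w0   [~|-rule on 13]
15. ~s, w0   [~|-rule on 13]
16. ~((p & q) | s), w1   [~<>-rule on 12 via w3Rw1]
17. ~(p & q), w1   [~|-rule on 16]
18. ~s, w1   [~|-rule on 16]
19. ~((p & q) | s), w2   [~<>-rule on 12 via w3Rw2]
20. ~(p & q), w2   [~|-rule on 19]
21. ~s, w2   [~|-rule on 19]
22. ~((p & q) | s), w3   [~<>-rule on 12 via w3Rw3]
23. ~(p & q), w3   [~|-rule on 22]
24. ~s, w3   [~|-rule on 22]
25. ~q, w0   [~&-rule on 14 (branches; this branch)]
26. ~q, w2   [~&-rule on 20 (branches; this branch)]
Accessibility: w0Rw0, w0Rw1, w0Rw2, w0Rw3, w1Rw0, w1Rw1, w1Rw2, w1Rw3, w2Rw0, w2Rw1, w2Rw2, w2Rw3, w3Rw0, w3Rw1, w3Rw2, w3Rw3
Branch closes: q and ~q both at w2.
Every branch closes (one shown): unsatisfiable in S5.
S4-tableau for the formula:
1. ~(<>((p & q) | s) -> []<>((p & q) | s)) & <>(q -> ~q), w0
2. ~(<>((p & q) | s) -> []<>((p & q) | s)), w0   [&-rule on 1]
3. <>(q -> ~q), w0   [&-rule on 1]
4. <>((p & q) | s), w0   [~->-rule on 2]
5. ~[]<>((p & q) | s), w0   [~->-rule on 2]
6. q -> ~q, w1   [<>-rule on 3: fresh world w1, w0Rw1]
7. ~q, w1   [->-rule on 6 (branches; this branch)]
8. (p & q) | s, w2   [<>-rule on 4: fresh world w2, w0Rw2]
9. s, w2   [|-rule on 8 (branches; this branch)]
10. ~<>((p & q) | s), w3   [~[]-rule on 5: fresh world w3, w0Rw3]
11. ~((p & q) | s), w3   [~<>-rule on 10 via w3Rw3]
12. ~(p & q), w3   [~|-rule on 11]
13. ~s, w3   [~|-rule on 11]
14. ~q, w3   [~&-rule on 12 (branches; this branch)]
Accessibility: w0Rw0, w0Rw1, w0Rw2, w0Rw3, w1Rw1, w2Rw2, w3Rw3
Complete open branch: satisfiable in S4, hence also in K, T (this S4-model is also a K-model and a T-model).

K, T, S4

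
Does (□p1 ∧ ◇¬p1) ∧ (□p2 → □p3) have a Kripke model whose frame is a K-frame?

1. (□p1 ∧ ◇¬p1) ∧ (□p2 → □p3), u
2. □p1 ∧ ◇¬p1, u
3. □p2 → □p3, u
4. □p1, u
5. ◇¬p1, u
6. □p3, u
7. ¬p1, v
8. p1, v
Accessibility: uRv
Branch closes: p1 and ¬p1 both at v.
Every branch closes; the branch above is one of them.

Unsatisfiable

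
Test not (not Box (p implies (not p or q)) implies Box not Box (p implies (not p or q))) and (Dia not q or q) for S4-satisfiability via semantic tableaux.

1. not (not Box (p implies (not p or q)) implies Box not Box (p implies (not p or q))) and (Dia not q or q), 0
2. not (not Box (p implies (not p or q)) implies Box not Box (p implies (not p or q))), 0   [and-rule on 1]
3. Dia not q or q, 0   [and-rule on 1]
4. not Box (p implies (not p or q)), 0   [neg-implies-rule on 2]
5. not Box not Box (p implies (not p or q)), 0   [neg-implies-rule on 2]
6. q, 0   [or-rule on 3 (branches; this branch)]
7. not (p implies (not p or q)), 1   [neg-Box-rule on 4: fresh world 1, 0R1]
8. p, 1   [neg-implies-rule on 7]
9. not (not p or q), 1   [neg-implies-rule on 7]
10. not q, 1   [neg-or-rule on 9]
11. Box (p implies (not p or q)), 2   [neg-Box-rule on 5: fresh world 2, 0R2]
12. p implies (not p or q), 2   [Box-rule on 11 via 2R2]
13. not p or q, 2   [implies-rule on 12 (branches; this branch)]
14. q, 2   [or-rule on 13 (branches; this branch)]
Accessibility: 0R0, 0R1, 0R2, 1R1, 2R2

Satisfiable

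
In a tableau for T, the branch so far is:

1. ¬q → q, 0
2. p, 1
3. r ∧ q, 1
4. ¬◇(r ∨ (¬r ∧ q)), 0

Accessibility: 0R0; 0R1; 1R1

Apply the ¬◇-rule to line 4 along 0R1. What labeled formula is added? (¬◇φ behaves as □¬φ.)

¬(r ∨ (¬r ∧ q)), 1

¬◇φ behaves as □¬φ: propagate the negated body to each accessible world.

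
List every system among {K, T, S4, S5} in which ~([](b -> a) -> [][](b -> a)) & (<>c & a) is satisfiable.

K, T

S4-tableau for the formula:
1. ~([](b -> a) -> [][](b -> a)) & (<>c & a), u
2. ~([](b -> a) -> [][](b -> a)), u
3. <>c & a, u
4. [](b -> a), u
5. ~[][](b -> a), u
6. <>c, u
7. a, u
8. b -> a, u
9. ~[](b -> a), v
10. b -> a, v
11. a, v
12. c, w
13. b -> a, w
14. a, w
15. ~(b -> a), x
16. b, x
17. ~a, x
18. b -> a, x
19. a, x
Accessibility: uRu, uRv, uRw, uRx, vRv, vRx, wRw, xRx
Branch closes: a and ~a both at x.
Every branch closes (one shown): unsatisfiable in S4, hence also in S5 (every S5-frame is an S4-frame).
T-tableau for the formula:
1. ~([](b -> a) -> [][](b -> a)) & (<>c & a), u
2. ~([](b -> a) -> [][](b -> a)), u
3. <>c & a, u
4. [](b -> a), u
5. ~[][](b -> a), u
6. <>c, u
7. a, u
8. b -> a, u
9. ~[](b -> a), v
10. b -> a, v
11. a, v
12. c, w
13. b -> a, w
14. a, w
15. ~(b -> a), x
16. b, x
17. ~a, x
Accessibility: uRu, uRv, uRw, vRv, vRx, wRw, xRx
Complete open branch: satisfiable in T, hence also in K (this T-model is also a K-model).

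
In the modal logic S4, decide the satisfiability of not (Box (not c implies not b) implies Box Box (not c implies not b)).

Unsatisfiable

1. not (Box (not c implies not b) implies Box Box (not c implies not b)), 0
2. Box (not c implies not b), 0   [neg-implies-rule on 1]
3. not Box Box (not c implies not b), 0   [neg-implies-rule on 1]
4. not c implies not b, 0   [Box-rule on 2 via 0R0]
5. not b, 0   [implies-rule on 4 (branches; this branch)]
6. not Box (not c implies not b), 1   [neg-Box-rule on 3: fresh world 1, 0R1]
7. not c implies not b, 1   [Box-rule on 2 via 0R1]
8. not b, 1   [implies-rule on 7 (branches; this branch)]
9. not (not c implies not b), 2   [neg-Box-rule on 6: fresh world 2, 1R2]
10. not c, 2   [neg-implies-rule on 9]
11. b, 2   [neg-implies-rule on 9]
12. not c implies not b, 2   [Box-rule on 2 via 0R2]
13. not b, 2   [implies-rule on 12 (branches; this branch)]
Accessibility: 0R0, 0R1, 0R2, 1R1, 1R2, 2R2
Branch closes: b and not b both at 2.
(One branch shown.) All branches close.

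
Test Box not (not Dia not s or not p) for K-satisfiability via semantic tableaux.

1. Box not (not Dia not s or not p), u

Yes, satisfiable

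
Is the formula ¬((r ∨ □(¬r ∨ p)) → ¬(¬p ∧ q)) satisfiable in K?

Satisfiable

1. ¬((r ∨ □(¬r ∨ p)) → ¬(¬p ∧ q)), 0
2. r ∨ □(¬r ∨ p), 0
3. ¬p ∧ q, 0
4. ¬p, 0
5. q, 0
6. □(¬r ∨ p), 0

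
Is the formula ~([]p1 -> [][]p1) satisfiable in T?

1. ~([]p1 -> [][]p1), u
2. []p1, u
3. ~[][]p1, u
4. p1, u
5. ~[]p1, v
6. p1, v
7. ~p1, w
Accessibility: uRu, uRv, vRv, vRw, wRw

Yes, satisfiable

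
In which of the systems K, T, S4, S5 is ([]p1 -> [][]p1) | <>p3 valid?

S4, S5

S4-tableau for the negation ~(([]p1 -> [][]p1) | <>p3):
1. ~(([]p1 -> [][]p1) | <>p3), u
2. ~([]p1 -> [][]p1), u
3. ~<>p3, u
4. []p1, u
5. ~[][]p1, u
6. ~p3, u
7. p1, u
8. ~[]p1, v
9. ~p3, v
10. p1, v
11. ~p1, w
12. ~p3, w
13. p1, w
Accessibility: uRu, uRv, uRw, vRv, vRw, wRw
Branch closes: p1 and ~p1 both at w.
Every branch closes (one shown): valid in S4, hence also in S5 (every theorem of S4 is a theorem of S5).
T-tableau for the negation ~(([]p1 -> [][]p1) | <>p3):
1. ~(([]p1 -> [][]p1) | <>p3), u
2. ~([]p1 -> [][]p1), u
3. ~<>p3, u
4. []p1, u
5. ~[][]p1, u
6. ~p3, u
7. p1, u
8. ~[]p1, v
9. ~p3, v
10. p1, v
11. ~p1, w
Accessibility: uRu, uRv, vRv, vRw, wRw
Complete open branch: countermodel on a T-frame, so not valid in T, nor in K (the same frame is also a K-frame).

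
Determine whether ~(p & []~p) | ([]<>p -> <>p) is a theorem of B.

Tableau for the negation ~(~(p & []~p) | ([]<>p -> <>p)):
1. ~(~(p & []~p) | ([]<>p -> <>p)), u
2. p & []~p, u
3. ~([]<>p -> <>p), u
4. p, u
5. []~p, u
6. []<>p, u
7. ~<>p, u
8. ~p, u
Accessibility: uRu
Branch closes: p and ~p both at u.
Every branch of the negation's tableau closes; the branch above is one of them.

Yes, valid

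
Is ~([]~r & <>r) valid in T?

Tableau for the negation []~r & <>r:
1. []~r & <>r, 0
2. []~r, 0
3. <>r, 0
4. ~r, 0
5. r, 1
6. ~r, 1
Accessibility: 0R0, 0R1, 1R1
Branch closes: r and ~r both at 1.
All branches of the negation close; one closing branch shown above.

Yes, valid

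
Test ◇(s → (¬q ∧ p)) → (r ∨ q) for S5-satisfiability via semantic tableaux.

Yes, satisfiable

1. ◇(s → (¬q ∧ p)) → (r ∨ q), u
2. r ∨ q, u
3. q, u
Accessibility: uRu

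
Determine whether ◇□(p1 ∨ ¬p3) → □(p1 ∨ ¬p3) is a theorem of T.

Invalid (countermodel exists)

Tableau for the negation ¬(◇□(p1 ∨ ¬p3) → □(p1 ∨ ¬p3)):
1. ¬(◇□(p1 ∨ ¬p3) → □(p1 ∨ ¬p3)), w0
2. ◇□(p1 ∨ ¬p3), w0   [¬→-rule on 1]
3. ¬□(p1 ∨ ¬p3), w0   [¬→-rule on 1]
4. □(p1 ∨ ¬p3), w1   [◇-rule on 2: fresh world w1, w0Rw1]
5. p1 ∨ ¬p3, w1   [□-rule on 4 via w1Rw1]
6. ¬p3, w1   [∨-rule on 5 (branches; this branch)]
7. ¬(p1 ∨ ¬p3), w2   [¬□-rule on 3: fresh world w2, w0Rw2]
8. ¬p1, w2   [¬∨-rule on 7]
9. p3, w2   [¬∨-rule on 7]
Accessibility: w0Rw0, w0Rw1, w0Rw2, w1Rw1, w2Rw2
The negation has an open branch (countermodel exists).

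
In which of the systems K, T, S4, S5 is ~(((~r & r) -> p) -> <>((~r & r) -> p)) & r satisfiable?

K-tableau for the formula:
1. ~(((~r & r) -> p) -> <>((~r & r) -> p)) & r, 0
2. ~(((~r & r) -> p) -> <>((~r & r) -> p)), 0   [&-rule on 1]
3. r, 0   [&-rule on 1]
4. (~r & r) -> p, 0   [~->-rule on 2]
5. ~<>((~r & r) -> p), 0   [~->-rule on 2]
6. p, 0   [->-rule on 4 (branches; this branch)]
Complete open branch: satisfiable in K.
T-tableau for the formula:
1. ~(((~r & r) -> p) -> <>((~r & r) -> p)) & r, 0
2. ~(((~r & r) -> p) -> <>((~r & r) -> p)), 0   [&-rule on 1]
3. r, 0   [&-rule on 1]
4. (~r & r) -> p, 0   [~->-rule on 2]
5. ~<>((~r & r) -> p), 0   [~->-rule on 2]
6. ~((~r & r) -> p), 0   [~<>-rule on 5 via 0R0]
7. ~r & r, 0   [~->-rule on 6]
8. ~p, 0   [~->-rule on 6]
9. ~r, 0   [&-rule on 7]
Accessibility: 0R0
Branch closes: r and ~r both at 0.
Every branch closes (one shown): unsatisfiable in T, hence also in S4, S5 (every S4/S5-frame is a T-frame).

K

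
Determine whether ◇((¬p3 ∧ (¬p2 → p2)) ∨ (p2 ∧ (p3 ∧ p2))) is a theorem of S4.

Tableau for the negation ¬◇((¬p3 ∧ (¬p2 → p2)) ∨ (p2 ∧ (p3 ∧ p2))):
1. ¬◇((¬p3 ∧ (¬p2 → p2)) ∨ (p2 ∧ (p3 ∧ p2))), 0
2. ¬((¬p3 ∧ (¬p2 → p2)) ∨ (p2 ∧ (p3 ∧ p2))), 0
3. ¬(¬p3 ∧ (¬p2 → p2)), 0
4. ¬(p2 ∧ (p3 ∧ p2)), 0
5. ¬(¬p2 → p2), 0
6. ¬p2, 0
7. ¬(p3 ∧ p2), 0
Accessibility: 0R0
The negation has an open branch (countermodel exists).

Invalid (countermodel exists)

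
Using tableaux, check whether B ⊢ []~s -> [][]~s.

Tableau for the negation ~([]~s -> [][]~s):
1. ~([]~s -> [][]~s), u
2. []~s, u
3. ~[][]~s, u
4. ~s, u
5. ~[]~s, v
6. ~s, v
7. s, w
Accessibility: uRu, uRv, vRu, vRv, vRw, wRv, wRw
The negation has an open branch (countermodel exists).

No, not valid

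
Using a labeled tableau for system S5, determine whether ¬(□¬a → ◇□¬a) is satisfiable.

1. ¬(□¬a → ◇□¬a), w0
2. □¬a, w0
3. ¬◇□¬a, w0
4. ¬a, w0
5. ¬□¬a, w0
6. a, w1
7. ¬a, w1
Accessibility: w0Rw0, w0Rw1, w1Rw0, w1Rw1
Branch closes: a and ¬a both at w1.
Every branch closes; the branch above is one of them.

No, unsatisfiable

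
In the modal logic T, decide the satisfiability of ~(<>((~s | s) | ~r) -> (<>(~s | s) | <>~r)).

1. ~(<>((~s | s) | ~r) -> (<>(~s | s) | <>~r)), 0
2. <>((~s | s) | ~r), 0   [~->-rule on 1]
3. ~(<>(~s | s) | <>~r), 0   [~->-rule on 1]
4. ~<>(~s | s), 0   [~|-rule on 3]
5. ~<>~r, 0   [~|-rule on 3]
6. ~(~s | s), 0   [~<>-rule on 4 via 0R0]
7. s, 0   [~|-rule on 6]
8. ~s, 0   [~|-rule on 6]
Accessibility: 0R0
Branch closes: s and ~s both at 0.
(One branch shown.) All branches close.

Unsatisfiable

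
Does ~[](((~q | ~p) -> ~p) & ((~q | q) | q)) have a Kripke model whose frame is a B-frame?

Satisfiable

1. ~[](((~q | ~p) -> ~p) & ((~q | q) | q)), u
2. ~(((~q | ~p) -> ~p) & ((~q | q) | q)), v
3. ~((~q | ~p) -> ~p), v
4. ~q | ~p, v
5. p, v
6. ~q, v
Accessibility: uRu, uRv, vRu, vRv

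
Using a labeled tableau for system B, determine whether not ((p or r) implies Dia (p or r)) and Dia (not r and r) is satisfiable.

Unsatisfiable (every branch closes)

1. not ((p or r) implies Dia (p or r)) and Dia (not r and r), 0
2. not ((p or r) implies Dia (p or r)), 0
3. Dia (not r and r), 0
4. p or r, 0
5. not Dia (p or r), 0
6. not (p or r), 0
7. not p, 0
8. not r, 0
9. r, 0
Accessibility: 0R0
Branch closes: r and not r both at 0.
Every branch closes; the branch above is one of them.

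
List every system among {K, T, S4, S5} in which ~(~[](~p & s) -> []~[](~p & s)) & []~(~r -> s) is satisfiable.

K

T-tableau for the formula:
1. ~(~[](~p & s) -> []~[](~p & s)) & []~(~r -> s), 0
2. ~(~[](~p & s) -> []~[](~p & s)), 0
3. []~(~r -> s), 0
4. ~[](~p & s), 0
5. ~[]~[](~p & s), 0
6. ~(~r -> s), 0
7. ~r, 0
8. ~s, 0
9. ~(~p & s), 1
10. ~(~r -> s), 1
11. ~r, 1
12. ~s, 1
13. [](~p & s), 2
14. ~(~r -> s), 2
15. ~r, 2
16. ~s, 2
17. ~p & s, 2
18. ~p, 2
19. s, 2
Accessibility: 0R0, 0R1, 0R2, 1R1, 2R2
Branch closes: s and ~s both at 2.
Every branch closes (one shown): unsatisfiable in T, hence also in S4, S5 (every S4/S5-frame is a T-frame).
K-tableau for the formula:
1. ~(~[](~p & s) -> []~[](~p & s)) & []~(~r -> s), 0
2. ~(~[](~p & s) -> []~[](~p & s)), 0
3. []~(~r -> s), 0
4. ~[](~p & s), 0
5. ~[]~[](~p & s), 0
6. ~(~p & s), 1
7. ~(~r -> s), 1
8. ~r, 1
9. ~s, 1
10. [](~p & s), 2
11. ~(~r -> s), 2
12. ~r, 2
13. ~s, 2
Accessibility: 0R1, 0R2
Complete open branch: satisfiable in K.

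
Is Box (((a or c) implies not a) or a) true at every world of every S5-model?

Tableau for the negation not Box (((a or c) implies not a) or a):
1. not Box (((a or c) implies not a) or a), u
2. not (((a or c) implies not a) or a), v   [neg-Box-rule on 1: fresh world v, uRv]
3. not ((a or c) implies not a), v   [neg-or-rule on 2]
4. not a, v   [neg-or-rule on 2]
5. a or c, v   [neg-implies-rule on 3]
6. a, v   [neg-implies-rule on 3]
Accessibility: uRu, uRv, vRu, vRv
Branch closes: a and not a both at v.
Every branch of the negation's tableau closes; the branch above is one of them.

Yes, valid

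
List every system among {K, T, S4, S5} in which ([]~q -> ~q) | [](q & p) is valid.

T-tableau for the negation ~(([]~q -> ~q) | [](q & p)):
1. ~(([]~q -> ~q) | [](q & p)), w0
2. ~([]~q -> ~q), w0
3. ~[](q & p), w0
4. []~q, w0
5. q, w0
6. ~q, w0
Accessibility: w0Rw0
Branch closes: q and ~q both at w0.
Every branch closes (one shown): valid in T, hence also in S4, S5 (every theorem of T is a theorem of S4 and S5).
K-tableau for the negation ~(([]~q -> ~q) | [](q & p)):
1. ~(([]~q -> ~q) | [](q & p)), w0
2. ~([]~q -> ~q), w0
3. ~[](q & p), w0
4. []~q, w0
5. q, w0
6. ~(q & p), w1
7. ~q, w1
8. ~p, w1
Accessibility: w0Rw1
Complete open branch: countermodel on a K-frame, so not valid in K.

T, S4, S5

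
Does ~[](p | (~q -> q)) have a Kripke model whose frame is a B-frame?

1. ~[](p | (~q -> q)), u
2. ~(p | (~q -> q)), v   [~[]-rule on 1: fresh world v, uRv]
3. ~p, v   [~|-rule on 2]
4. ~(~q -> q), v   [~|-rule on 2]
5. ~q, v   [~->-rule on 4]
Accessibility: uRu, uRv, vRu, vRv

Satisfiable (open branch found)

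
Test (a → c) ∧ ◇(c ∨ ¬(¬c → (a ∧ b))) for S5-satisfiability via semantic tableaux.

1. (a → c) ∧ ◇(c ∨ ¬(¬c → (a ∧ b))), 0
2. a → c, 0
3. ◇(c ∨ ¬(¬c → (a ∧ b))), 0
4. c, 0
5. c ∨ ¬(¬c → (a ∧ b)), 1
6. ¬(¬c → (a ∧ b)), 1
7. ¬c, 1
8. ¬(a ∧ b), 1
9. ¬b, 1
Accessibility: 0R0, 0R1, 1R0, 1R1

Satisfiable (open branch found)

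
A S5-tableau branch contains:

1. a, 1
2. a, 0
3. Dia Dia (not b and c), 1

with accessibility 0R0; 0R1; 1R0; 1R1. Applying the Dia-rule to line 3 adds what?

a fresh world 2 with 1R2, and Dia (not b and c) at 2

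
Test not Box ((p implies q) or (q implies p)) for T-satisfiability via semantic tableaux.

Unsatisfiable

1. not Box ((p implies q) or (q implies p)), w0
2. not ((p implies q) or (q implies p)), w1   [neg-Box-rule on 1: fresh world w1, w0Rw1]
3. not (p implies q), w1   [neg-or-rule on 2]
4. not (q implies p), w1   [neg-or-rule on 2]
5. p, w1   [neg-implies-rule on 3]
6. not q, w1   [neg-implies-rule on 3]
7. q, w1   [neg-implies-rule on 4]
8. not p, w1   [neg-implies-rule on 4]
Accessibility: w0Rw0, w0Rw1, w1Rw1
Branch closes: q and not q both at w1.
Every branch closes; the branch above is one of them.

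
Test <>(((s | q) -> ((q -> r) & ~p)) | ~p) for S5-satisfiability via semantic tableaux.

Satisfiable (open branch found)

1. <>(((s | q) -> ((q -> r) & ~p)) | ~p), 0
2. ((s | q) -> ((q -> r) & ~p)) | ~p, 1   [<>-rule on 1: fresh world 1, 0R1]
3. ~p, 1   [|-rule on 2 (branches; this branch)]
Accessibility: 0R0, 0R1, 1R0, 1R1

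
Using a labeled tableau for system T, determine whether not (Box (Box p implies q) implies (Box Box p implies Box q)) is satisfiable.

Unsatisfiable (every branch closes)

1. not (Box (Box p implies q) implies (Box Box p implies Box q)), w0
2. Box (Box p implies q), w0   [neg-implies-rule on 1]
3. not (Box Box p implies Box q), w0   [neg-implies-rule on 1]
4. Box Box p, w0   [neg-implies-rule on 3]
5. not Box q, w0   [neg-implies-rule on 3]
6. Box p implies q, w0   [Box-rule on 2 via w0Rw0]
7. Box p, w0   [Box-rule on 4 via w0Rw0]
8. p, w0   [Box-rule on 7 via w0Rw0]
9. not Box p, w0   [implies-rule on 6 (branches; this branch)]
10. not q, w1   [neg-Box-rule on 5: fresh world w1, w0Rw1]
11. Box p implies q, w1   [Box-rule on 2 via w0Rw1]
12. Box p, w1   [Box-rule on 4 via w0Rw1]
13. p, w1   [Box-rule on 7 via w0Rw1]
14. not Box p, w1   [implies-rule on 11 (branches; this branch)]
15. not p, w2   [neg-Box-rule on 9: fresh world w2, w0Rw2]
16. Box p implies q, w2   [Box-rule on 2 via w0Rw2]
17. Box p, w2   [Box-rule on 4 via w0Rw2]
18. p, w2   [Box-rule on 7 via w0Rw2]
Accessibility: w0Rw0, w0Rw1, w0Rw2, w1Rw1, w2Rw2
Branch closes: p and not p both at w2.
All branches of the tableau close; one closing branch shown above.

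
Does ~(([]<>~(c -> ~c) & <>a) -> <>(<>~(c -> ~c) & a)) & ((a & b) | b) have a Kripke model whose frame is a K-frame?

1. ~(([]<>~(c -> ~c) & <>a) -> <>(<>~(c -> ~c) & a)) & ((a & b) | b), 0
2. ~(([]<>~(c -> ~c) & <>a) -> <>(<>~(c -> ~c) & a)), 0   [&-rule on 1]
3. (a & b) | b, 0   [&-rule on 1]
4. []<>~(c -> ~c) & <>a, 0   [~->-rule on 2]
5. ~<>(<>~(c -> ~c) & a), 0   [~->-rule on 2]
6. []<>~(c -> ~c), 0   [&-rule on 4]
7. <>a, 0   [&-rule on 4]
8. a & b, 0   [|-rule on 3 (branches; this branch)]
9. a, 0   [&-rule on 8]
10. b, 0   [&-rule on 8]
11. a, 1   [<>-rule on 7: fresh world 1, 0R1]
12. ~(<>~(c -> ~c) & a), 1   [~<>-rule on 5 via 0R1]
13. <>~(c -> ~c), 1   [[]-rule on 6 via 0R1]
14. ~<>~(c -> ~c), 1   [~&-rule on 12 (branches; this branch)]
15. ~(c -> ~c), 2   [<>-rule on 13: fresh world 2, 1R2]
16. c, 2   [~->-rule on 15]
17. c -> ~c, 2   [~<>-rule on 14 via 1R2]
18. ~c, 2   [->-rule on 17 (branches; this branch)]
Accessibility: 0R1, 1R2
Branch closes: c and ~c both at 2.
(One branch shown.) All branches close.

Unsatisfiable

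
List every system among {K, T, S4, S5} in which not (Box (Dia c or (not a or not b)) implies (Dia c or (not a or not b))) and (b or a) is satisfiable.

K-tableau for the formula:
1. not (Box (Dia c or (not a or not b)) implies (Dia c or (not a or not b))) and (b or a), u
2. not (Box (Dia c or (not a or not b)) implies (Dia c or (not a or not b))), u
3. b or a, u
4. Box (Dia c or (not a or not b)), u
5. not (Dia c or (not a or not b)), u
6. not Dia c, u
7. not (not a or not b), u
8. a, u
9. b, u
Complete open branch: satisfiable in K.
T-tableau for the formula:
1. not (Box (Dia c or (not a or not b)) implies (Dia c or (not a or not b))) and (b or a), u
2. not (Box (Dia c or (not a or not b)) implies (Dia c or (not a or not b))), u
3. b or a, u
4. Box (Dia c or (not a or not b)), u
5. not (Dia c or (not a or not b)), u
6. not Dia c, u
7. not (not a or not b), u
8. a, u
9. b, u
10. Dia c or (not a or not b), u
11. not c, u
12. Dia c, u
13. c, v
14. Dia c or (not a or not b), v
15. not c, v
Accessibility: uRu, uRv, vRv
Branch closes: c and not c both at v.
Every branch closes (one shown): unsatisfiable in T, hence also in S4, S5 (every S4/S5-frame is a T-frame).

K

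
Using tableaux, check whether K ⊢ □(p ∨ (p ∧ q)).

No, not valid

Tableau for the negation ¬□(p ∨ (p ∧ q)):
1. ¬□(p ∨ (p ∧ q)), u
2. ¬(p ∨ (p ∧ q)), v   [¬□-rule on 1: fresh world v, uRv]
3. ¬p, v   [¬∨-rule on 2]
4. ¬(p ∧ q), v   [¬∨-rule on 2]
5. ¬q, v   [¬∧-rule on 4 (branches; this branch)]
Accessibility: uRv
The negation has an open branch (countermodel exists).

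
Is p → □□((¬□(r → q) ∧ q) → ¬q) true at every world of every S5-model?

Not valid

Tableau for the negation ¬(p → □□((¬□(r → q) ∧ q) → ¬q)):
1. ¬(p → □□((¬□(r → q) ∧ q) → ¬q)), 0
2. p, 0   [¬→-rule on 1]
3. ¬□□((¬□(r → q) ∧ q) → ¬q), 0   [¬→-rule on 1]
4. ¬□((¬□(r → q) ∧ q) → ¬q), 1   [¬□-rule on 3: fresh world 1, 0R1]
5. ¬((¬□(r → q) ∧ q) → ¬q), 2   [¬□-rule on 4: fresh world 2, 1R2]
6. ¬□(r → q) ∧ q, 2   [¬→-rule on 5]
7. q, 2   [¬→-rule on 5]
8. ¬□(r → q), 2   [∧-rule on 6]
9. ¬(r → q), 3   [¬□-rule on 8: fresh world 3, 2R3]
10. r, 3   [¬→-rule on 9]
11. ¬q, 3   [¬→-rule on 9]
Accessibility: 0R0, 0R1, 0R2, 0R3, 1R0, 1R1, 1R2, 1R3, 2R0, 2R1, 2R2, 2R3, 3R0, 3R1, 3R2, 3R3
The negation has an open branch (countermodel exists).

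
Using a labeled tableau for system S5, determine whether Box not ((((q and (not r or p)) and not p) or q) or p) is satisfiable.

Yes, satisfiable

1. Box not ((((q and (not r or p)) and not p) or q) or p), 0
2. not ((((q and (not r or p)) and not p) or q) or p), 0   [Box-rule on 1 via 0R0]
3. not (((q and (not r or p)) and not p) or q), 0   [neg-or-rule on 2]
4. not p, 0   [neg-or-rule on 2]
5. not ((q and (not r or p)) and not p), 0   [neg-or-rule on 3]
6. not q, 0   [neg-or-rule on 3]
7. not (q and (not r or p)), 0   [neg-and-rule on 5 (branches; this branch)]
8. not (not r or p), 0   [neg-and-rule on 7 (branches; this branch)]
9. r, 0   [neg-or-rule on 8]
Accessibility: 0R0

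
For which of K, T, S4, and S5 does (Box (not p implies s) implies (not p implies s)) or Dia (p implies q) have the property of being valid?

T-tableau for the negation not ((Box (not p implies s) implies (not p implies s)) or Dia (p implies q)):
1. not ((Box (not p implies s) implies (not p implies s)) or Dia (p implies q)), 0
2. not (Box (not p implies s) implies (not p implies s)), 0
3. not Dia (p implies q), 0
4. Box (not p implies s), 0
5. not (not p implies s), 0
6. not p, 0
7. not s, 0
8. not (p implies q), 0
9. p, 0
10. not q, 0
Accessibility: 0R0
Branch closes: p and not p both at 0.
Every branch closes (one shown): valid in T, hence also in S4, S5 (every theorem of T is a theorem of S4 and S5).
K-tableau for the negation not ((Box (not p implies s) implies (not p implies s)) or Dia (p implies q)):
1. not ((Box (not p implies s) implies (not p implies s)) or Dia (p implies q)), 0
2. not (Box (not p implies s) implies (not p implies s)), 0
3. not Dia (p implies q), 0
4. Box (not p implies s), 0
5. not (not p implies s), 0
6. not p, 0
7. not s, 0
Complete open branch: countermodel on a K-frame, so not valid in K.

T, S4, S5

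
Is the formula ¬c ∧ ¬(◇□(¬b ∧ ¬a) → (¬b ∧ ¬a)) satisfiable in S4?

Satisfiable (open branch found)

1. ¬c ∧ ¬(◇□(¬b ∧ ¬a) → (¬b ∧ ¬a)), w0
2. ¬c, w0   [∧-rule on 1]
3. ¬(◇□(¬b ∧ ¬a) → (¬b ∧ ¬a)), w0   [∧-rule on 1]
4. ◇□(¬b ∧ ¬a), w0   [¬→-rule on 3]
5. ¬(¬b ∧ ¬a), w0   [¬→-rule on 3]
6. a, w0   [¬∧-rule on 5 (branches; this branch)]
7. □(¬b ∧ ¬a), w1   [◇-rule on 4: fresh world w1, w0Rw1]
8. ¬b ∧ ¬a, w1   [□-rule on 7 via w1Rw1]
9. ¬b, w1   [∧-rule on 8]
10. ¬a, w1   [∧-rule on 8]
Accessibility: w0Rw0, w0Rw1, w1Rw1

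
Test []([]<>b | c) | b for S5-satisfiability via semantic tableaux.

Satisfiable

1. []([]<>b | c) | b, w0
2. b, w0
Accessibility: w0Rw0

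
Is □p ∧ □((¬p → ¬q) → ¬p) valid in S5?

Not valid

Tableau for the negation ¬(□p ∧ □((¬p → ¬q) → ¬p)):
1. ¬(□p ∧ □((¬p → ¬q) → ¬p)), u
2. ¬□((¬p → ¬q) → ¬p), u
3. ¬((¬p → ¬q) → ¬p), v
4. ¬p → ¬q, v
5. p, v
6. ¬q, v
Accessibility: uRu, uRv, vRu, vRv
The negation has an open branch (countermodel exists).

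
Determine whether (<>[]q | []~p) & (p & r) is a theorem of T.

Tableau for the negation ~((<>[]q | []~p) & (p & r)):
1. ~((<>[]q | []~p) & (p & r)), w0
2. ~(p & r), w0
3. ~r, w0
Accessibility: w0Rw0
The negation has an open branch (countermodel exists).

Not valid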